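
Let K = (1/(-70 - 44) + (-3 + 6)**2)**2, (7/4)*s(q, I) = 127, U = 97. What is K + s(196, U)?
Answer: 13956343/90972 ≈ 153.41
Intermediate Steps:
s(q, I) = 508/7 (s(q, I) = (4/7)*127 = 508/7)
K = 1050625/12996 (K = (1/(-114) + 3**2)**2 = (-1/114 + 9)**2 = (1025/114)**2 = 1050625/12996 ≈ 80.842)
K + s(196, U) = 1050625/12996 + 508/7 = 13956343/90972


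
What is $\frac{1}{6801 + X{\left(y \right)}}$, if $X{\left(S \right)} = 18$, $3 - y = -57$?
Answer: $\frac{1}{6819} \approx 0.00014665$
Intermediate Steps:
$y = 60$ ($y = 3 - -57 = 3 + 57 = 60$)
$\frac{1}{6801 + X{\left(y \right)}} = \frac{1}{6801 + 18} = \frac{1}{6819}$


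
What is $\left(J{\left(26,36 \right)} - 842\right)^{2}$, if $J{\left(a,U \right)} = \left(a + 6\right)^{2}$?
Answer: $33124$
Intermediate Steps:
$J{\left(a,U \right)} = \left(6 + a\right)^{2}$
$\left(J{\left(26,36 \right)} - 842\right)^{2} = \left(\left(6 + 26\right)^{2} - 842\right)^{2} = \left(32^{2} - 842\right)^{2} = \left(1024 - 842\right)^{2} = 182^{2} = 33124$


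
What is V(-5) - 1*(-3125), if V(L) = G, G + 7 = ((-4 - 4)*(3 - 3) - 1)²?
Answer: 3119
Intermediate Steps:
G = -6 (G = -7 + ((-4 - 4)*(3 - 3) - 1)² = -7 + (-8*0 - 1)² = -7 + (0 - 1)² = -7 + (-1)² = -7 + 1 = -6)
V(L) = -6
V(-5) - 1*(-3125) = -6 - 1*(-3125) = -6 + 3125 = 3119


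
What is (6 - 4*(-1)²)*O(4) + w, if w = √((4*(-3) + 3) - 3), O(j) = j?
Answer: 8 + 2*I*√3 ≈ 8.0 + 3.4641*I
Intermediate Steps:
w = 2*I*√3 (w = √((-12 + 3) - 3) = √(-9 - 3) = √(-12) = 2*I*√3 ≈ 3.4641*I)
(6 - 4*(-1)²)*O(4) + w = (6 - 4*(-1)²)*4 + 2*I*√3 = (6 - 4*1)*4 + 2*I*√3 = (6 - 4)*4 + 2*I*√3 = 2*4 + 2*I*√3 = 8 + 2*I*√3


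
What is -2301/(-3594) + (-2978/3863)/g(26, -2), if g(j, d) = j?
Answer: 36734151/60162362 ≈ 0.61058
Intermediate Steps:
-2301/(-3594) + (-2978/3863)/g(26, -2) = -2301/(-3594) - 2978/3863/26 = -2301*(-1/3594) - 2978*1/3863*(1/26) = 767/1198 - 2978/3863*1/26 = 767/1198 - 1489/50219 = 36734151/60162362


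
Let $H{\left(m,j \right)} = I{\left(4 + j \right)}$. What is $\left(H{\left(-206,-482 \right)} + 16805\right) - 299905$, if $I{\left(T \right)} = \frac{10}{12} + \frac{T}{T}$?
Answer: $- \frac{1698589}{6} \approx -2.831 \cdot 10^{5}$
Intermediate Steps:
$I{\left(T \right)} = \frac{11}{6}$ ($I{\left(T \right)} = 10 \cdot \frac{1}{12} + 1 = \frac{5}{6} + 1 = \frac{11}{6}$)
$H{\left(m,j \right)} = \frac{11}{6}$
$\left(H{\left(-206,-482 \right)} + 16805\right) - 299905 = \left(\frac{11}{6} + 16805\right) - 299905 = \frac{100841}{6} - 299905 = - \frac{1698589}{6}$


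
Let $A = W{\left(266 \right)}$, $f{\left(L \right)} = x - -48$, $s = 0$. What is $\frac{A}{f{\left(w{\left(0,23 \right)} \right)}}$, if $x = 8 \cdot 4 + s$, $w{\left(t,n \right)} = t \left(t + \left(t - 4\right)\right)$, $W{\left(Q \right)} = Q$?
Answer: $\frac{133}{40} \approx 3.325$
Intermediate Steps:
$w{\left(t,n \right)} = t \left(-4 + 2 t\right)$ ($w{\left(t,n \right)} = t \left(t + \left(-4 + t\right)\right) = t \left(-4 + 2 t\right)$)
$x = 32$ ($x = 8 \cdot 4 + 0 = 32 + 0 = 32$)
$f{\left(L \right)} = 80$ ($f{\left(L \right)} = 32 - -48 = 32 + 48 = 80$)
$A = 266$
$\frac{A}{f{\left(w{\left(0,23 \right)} \right)}} = \frac{266}{80} = 266 \cdot \frac{1}{80} = \frac{133}{40}$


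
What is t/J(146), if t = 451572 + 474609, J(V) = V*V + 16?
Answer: 926181/21332 ≈ 43.417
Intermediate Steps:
J(V) = 16 + V**2 (J(V) = V**2 + 16 = 16 + V**2)
t = 926181
t/J(146) = 926181/(16 + 146**2) = 926181/(16 + 21316) = 926181/21332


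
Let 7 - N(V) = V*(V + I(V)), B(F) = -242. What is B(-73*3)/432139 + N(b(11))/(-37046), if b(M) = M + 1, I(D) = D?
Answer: 112465927/16009021394 ≈ 0.0070252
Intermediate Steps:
b(M) = 1 + M
N(V) = 7 - 2*V² (N(V) = 7 - V*(V + V) = 7 - V*2*V = 7 - 2*V²)
B(-73*3)/432139 + N(b(11))/(-37046) = -242/432139 + (7 - 2*(1 + 11)²)/(-37046) = -242*1/432139 + (7 - 2*12²)*(-1/37046) = -242/432139 + (7 - 2*144)*(-1/37046) = -242/432139 + (7 - 288)*(-1/37046) = -242/432139 - 281*(-1/37046) = -242/432139 + 281/37046 = 112465927/16009021394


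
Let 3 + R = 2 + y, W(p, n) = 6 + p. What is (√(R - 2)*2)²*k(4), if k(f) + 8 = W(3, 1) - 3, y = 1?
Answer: 16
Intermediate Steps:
k(f) = -2 (k(f) = -8 + ((6 + 3) - 3) = -8 + (9 - 3) = -8 + 6 = -2)
R = 0 (R = -3 + (2 + 1) = -3 + 3 = 0)
(√(R - 2)*2)²*k(4) = (√(0 - 2)*2)²*(-2) = (√(-2)*2)²*(-2) = ((I*√2)*2)²*(-2) = (2*I*√2)²*(-2) = -8*(-2) = 16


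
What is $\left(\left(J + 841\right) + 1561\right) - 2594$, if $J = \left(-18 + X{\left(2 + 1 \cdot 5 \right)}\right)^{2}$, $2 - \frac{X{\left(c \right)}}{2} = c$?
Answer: $592$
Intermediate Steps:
$X{\left(c \right)} = 4 - 2 c$
$J = 784$ ($J = \left(-18 + \left(4 - 2 \left(2 + 1 \cdot 5\right)\right)\right)^{2} = \left(-18 + \left(4 - 2 \left(2 + 5\right)\right)\right)^{2} = \left(-18 + \left(4 - 14\right)\right)^{2} = \left(-18 - 10\right)^{2} = \left(-28\right)^{2} = 784$)
$\left(\left(J + 841\right) + 1561\right) - 2594 = \left(\left(784 + 841\right) + 1561\right) - 2594 = \left(1625 + 1561\right) - 2594 = 3186 - 2594 = 592$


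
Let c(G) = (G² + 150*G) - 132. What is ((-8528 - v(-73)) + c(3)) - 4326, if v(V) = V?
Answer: -12454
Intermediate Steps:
c(G) = -132 + G² + 150*G
((-8528 - v(-73)) + c(3)) - 4326 = ((-8528 - 1*(-73)) + (-132 + 3² + 150*3)) - 4326 = ((-8528 + 73) + (-132 + 9 + 450)) - 4326 = (-8455 + 327) - 4326 = -8128 - 4326 = -12454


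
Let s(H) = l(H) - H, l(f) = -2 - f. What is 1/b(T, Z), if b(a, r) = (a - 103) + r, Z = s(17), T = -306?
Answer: -1/445 ≈ -0.0022472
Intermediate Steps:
s(H) = -2 - 2*H (s(H) = (-2 - H) - H = -2 - 2*H)
Z = -36 (Z = -2 - 2*17 = -2 - 34 = -36)
b(a, r) = -103 + a + r (b(a, r) = (-103 + a) + r = -103 + a + r)
1/b(T, Z) = 1/(-103 - 306 - 36) = 1/(-445) = -1/445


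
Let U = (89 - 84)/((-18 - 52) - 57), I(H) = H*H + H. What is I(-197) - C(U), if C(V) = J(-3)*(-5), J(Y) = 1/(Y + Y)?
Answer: 231667/6 ≈ 38611.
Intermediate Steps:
J(Y) = 1/(2*Y)
I(H) = H + H² (I(H) = H² + H = H + H²)
U = -5/127 (U = 5/(-70 - 57) = 5/(-127) = 5*(-1/127) = -5/127 ≈ -0.039370)
C(V) = ⅚ (C(V) = ((½)/(-3))*(-5) = ((½)*(-⅓))*(-5) = -⅙*(-5) = ⅚)
I(-197) - C(U) = -197*(1 - 197) - 1*⅚ = -197*(-196) - ⅚ = 38612 - ⅚ = 231667/6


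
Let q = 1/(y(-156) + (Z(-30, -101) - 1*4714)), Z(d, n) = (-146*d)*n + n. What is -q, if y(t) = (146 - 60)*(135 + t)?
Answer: 1/449001 ≈ 2.2272e-6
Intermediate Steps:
Z(d, n) = n - 146*d*n (Z(d, n) = -146*d*n + n = n - 146*d*n)
y(t) = 11610 + 86*t (y(t) = 86*(135 + t) = 11610 + 86*t)
q = -1/449001 (q = 1/((11610 + 86*(-156)) + (-101*(1 - 146*(-30)) - 1*4714)) = 1/((11610 - 13416) + (-101*(1 + 4380) - 4714)) = 1/(-1806 + (-101*4381 - 4714)) = 1/(-1806 + (-442481 - 4714)) = 1/(-1806 - 447195) = 1/(-449001) = -1/449001 ≈ -2.2272e-6)
-q = -1*(-1/449001) = 1/449001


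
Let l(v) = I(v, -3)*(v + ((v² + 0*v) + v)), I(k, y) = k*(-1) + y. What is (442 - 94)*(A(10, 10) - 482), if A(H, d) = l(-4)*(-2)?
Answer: -173304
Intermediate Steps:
I(k, y) = y - k (I(k, y) = -k + y = y - k)
l(v) = (-3 - v)*(v² + 2*v) (l(v) = (-3 - v)*(v + ((v² + 0*v) + v)) = (-3 - v)*(v + ((v² + 0) + v)) = (-3 - v)*(v + (v² + v)) = (-3 - v)*(v + (v + v²)) = (-3 - v)*(v² + 2*v))
A(H, d) = -16 (A(H, d) = -1*(-4)*(2 - 4)*(3 - 4)*(-2) = -1*(-4)*(-2)*(-1)*(-2) = 8*(-2) = -16)
(442 - 94)*(A(10, 10) - 482) = (442 - 94)*(-16 - 482) = 348*(-498) = -173304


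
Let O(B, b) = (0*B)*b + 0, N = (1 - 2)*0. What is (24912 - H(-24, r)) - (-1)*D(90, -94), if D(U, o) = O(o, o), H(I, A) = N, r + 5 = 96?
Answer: 24912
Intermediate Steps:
r = 91 (r = -5 + 96 = 91)
N = 0 (N = -1*0 = 0)
H(I, A) = 0
O(B, b) = 0 (O(B, b) = 0*b + 0 = 0 + 0 = 0)
D(U, o) = 0
(24912 - H(-24, r)) - (-1)*D(90, -94) = (24912 - 1*0) - (-1)*0 = (24912 + 0) - 1*0 = 24912 + 0 = 24912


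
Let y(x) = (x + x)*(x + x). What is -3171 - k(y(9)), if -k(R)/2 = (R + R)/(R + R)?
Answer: -3169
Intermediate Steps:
y(x) = 4*x² (y(x) = (2*x)*(2*x) = 4*x²)
k(R) = -2 (k(R) = -2*(R + R)/(R + R) = -2*2*R/(2*R) = -2*2*R*1/(2*R) = -2*1 = -2)
-3171 - k(y(9)) = -3171 - 1*(-2) = -3171 + 2 = -3169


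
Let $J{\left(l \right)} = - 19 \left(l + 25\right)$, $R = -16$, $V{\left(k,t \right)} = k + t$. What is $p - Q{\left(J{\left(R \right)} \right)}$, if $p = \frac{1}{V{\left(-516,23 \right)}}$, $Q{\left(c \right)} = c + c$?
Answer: $\frac{168605}{493} \approx 342.0$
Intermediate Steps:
$J{\left(l \right)} = -475 - 19 l$ ($J{\left(l \right)} = - 19 \left(25 + l\right) = -475 - 19 l$)
$Q{\left(c \right)} = 2 c$
$p = - \frac{1}{493}$ ($p = \frac{1}{-516 + 23} = \frac{1}{-493} = - \frac{1}{493} \approx -0.0020284$)
$p - Q{\left(J{\left(R \right)} \right)} = - \frac{1}{493} - 2 \left(-475 - -304\right) = - \frac{1}{493} - 2 \left(-475 + 304\right) = - \frac{1}{493} - 2 \left(-171\right) = - \frac{1}{493} - -342 = - \frac{1}{493} + 342 = \frac{168605}{493}$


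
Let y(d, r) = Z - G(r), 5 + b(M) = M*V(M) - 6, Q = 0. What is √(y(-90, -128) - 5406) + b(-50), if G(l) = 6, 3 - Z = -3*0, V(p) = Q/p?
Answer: -11 + 3*I*√601 ≈ -11.0 + 73.546*I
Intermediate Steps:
V(p) = 0 (V(p) = 0/p = 0)
Z = 3 (Z = 3 - (-3)*0 = 3 - 1*0 = 3 + 0 = 3)
b(M) = -11 (b(M) = -5 + (M*0 - 6) = -5 + (0 - 6) = -5 - 6 = -11)
y(d, r) = -3 (y(d, r) = 3 - 1*6 = 3 - 6 = -3)
√(y(-90, -128) - 5406) + b(-50) = √(-3 - 5406) - 11 = √(-5409) - 11 = 3*I*√601 - 11 = -11 + 3*I*√601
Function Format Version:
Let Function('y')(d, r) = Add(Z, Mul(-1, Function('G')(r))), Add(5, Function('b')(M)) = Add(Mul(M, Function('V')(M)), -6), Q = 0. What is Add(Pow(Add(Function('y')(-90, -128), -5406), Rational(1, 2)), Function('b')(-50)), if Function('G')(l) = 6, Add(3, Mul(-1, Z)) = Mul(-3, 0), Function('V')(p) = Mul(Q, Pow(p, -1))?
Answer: Add(-11, Mul(3, I, Pow(601, Rational(1, 2)))) ≈ Add(-11.000, Mul(73.546, I))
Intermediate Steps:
Function('V')(p) = 0 (Function('V')(p) = Mul(0, Pow(p, -1)) = 0)
Z = 3 (Z = Add(3, Mul(-1, Mul(-3, 0))) = Add(3, Mul(-1, 0)) = Add(3, 0) = 3)
Function('b')(M) = -11 (Function('b')(M) = Add(-5, Add(Mul(M, 0), -6)) = Add(-5, Add(0, -6)) = Add(-5, -6) = -11)
Function('y')(d, r) = -3 (Function('y')(d, r) = Add(3, Mul(-1, 6)) = Add(3, -6) = -3)
Add(Pow(Add(Function('y')(-90, -128), -5406), Rational(1, 2)), Function('b')(-50)) = Add(Pow(Add(-3, -5406), Rational(1, 2)), -11) = Add(Pow(-5409, Rational(1, 2)), -11) = Add(Mul(3, I, Pow(601, Rational(1, 2))), -11) = Add(-11, Mul(3, I, Pow(601, Rational(1, 2))))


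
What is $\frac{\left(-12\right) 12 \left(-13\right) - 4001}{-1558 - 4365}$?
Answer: $\frac{2129}{5923} \approx 0.35945$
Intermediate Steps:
$\frac{\left(-12\right) 12 \left(-13\right) - 4001}{-1558 - 4365} = \frac{\left(-144\right) \left(-13\right) - 4001}{-5923} = \left(1872 - 4001\right) \left(- \frac{1}{5923}\right) = \left(-2129\right) \left(- \frac{1}{5923}\right) = \frac{2129}{5923}$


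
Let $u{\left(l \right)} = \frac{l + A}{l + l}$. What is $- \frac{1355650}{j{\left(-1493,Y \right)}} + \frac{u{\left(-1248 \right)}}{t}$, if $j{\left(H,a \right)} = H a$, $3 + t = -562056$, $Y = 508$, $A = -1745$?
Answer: $\frac{475459529304677}{266005132346304} \approx 1.7874$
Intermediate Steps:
$t = -562059$ ($t = -3 - 562056 = -562059$)
$u{\left(l \right)} = \frac{-1745 + l}{2 l}$ ($u{\left(l \right)} = \frac{l - 1745}{l + l} = \frac{-1745 + l}{2 l}$)
$- \frac{1355650}{j{\left(-1493,Y \right)}} + \frac{u{\left(-1248 \right)}}{t} = - \frac{1355650}{\left(-1493\right) 508} + \frac{\frac{1}{2} \frac{1}{-1248} \left(-1745 - 1248\right)}{-562059} = - \frac{1355650}{-758444} + \frac{1}{2} \left(- \frac{1}{1248}\right) \left(-2993\right) \left(- \frac{1}{562059}\right) = \left(-1355650\right) \left(- \frac{1}{758444}\right) + \frac{2993}{2496} \left(- \frac{1}{562059}\right) = \frac{677825}{379222} - \frac{2993}{1402899264} = \frac{475459529304677}{266005132346304}$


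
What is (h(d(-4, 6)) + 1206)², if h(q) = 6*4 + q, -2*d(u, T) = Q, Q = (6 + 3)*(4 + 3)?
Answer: 5745609/4 ≈ 1.4364e+6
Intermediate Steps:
Q = 63 (Q = 9*7 = 63)
d(u, T) = -63/2 (d(u, T) = -½*63 = -63/2)
h(q) = 24 + q
(h(d(-4, 6)) + 1206)² = ((24 - 63/2) + 1206)² = (-15/2 + 1206)² = (2397/2)² = 5745609/4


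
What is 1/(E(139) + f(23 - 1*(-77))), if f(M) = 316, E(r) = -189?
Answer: 1/127 ≈ 0.0078740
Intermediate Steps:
1/(E(139) + f(23 - 1*(-77))) = 1/(-189 + 316) = 1/127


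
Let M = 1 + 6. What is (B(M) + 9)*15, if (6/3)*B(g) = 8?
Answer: 195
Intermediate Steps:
M = 7
B(g) = 4 (B(g) = (½)*8 = 4)
(B(M) + 9)*15 = (4 + 9)*15 = 13*15 = 195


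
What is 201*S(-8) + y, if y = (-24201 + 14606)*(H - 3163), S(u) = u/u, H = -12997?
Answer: 155055401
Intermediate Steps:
S(u) = 1
y = 155055200 (y = (-24201 + 14606)*(-12997 - 3163) = -9595*(-16160) = 155055200)
201*S(-8) + y = 201*1 + 155055200 = 201 + 155055200 = 155055401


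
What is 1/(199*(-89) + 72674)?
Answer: 1/54963 ≈ 1.8194e-5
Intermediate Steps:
1/(199*(-89) + 72674) = 1/(-17711 + 72674) = 1/54963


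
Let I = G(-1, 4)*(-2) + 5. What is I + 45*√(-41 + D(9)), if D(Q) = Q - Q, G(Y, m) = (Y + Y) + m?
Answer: 1 + 45*I*√41 ≈ 1.0 + 288.14*I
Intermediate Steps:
G(Y, m) = m + 2*Y (G(Y, m) = 2*Y + m = m + 2*Y)
D(Q) = 0
I = 1 (I = (4 + 2*(-1))*(-2) + 5 = (4 - 2)*(-2) + 5 = 2*(-2) + 5 = -4 + 5 = 1)
I + 45*√(-41 + D(9)) = 1 + 45*√(-41 + 0) = 1 + 45*√(-41) = 1 + 45*(I*√41) = 1 + 45*I*√41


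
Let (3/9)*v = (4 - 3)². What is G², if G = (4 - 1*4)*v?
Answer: 0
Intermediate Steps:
v = 3 (v = 3*(4 - 3)² = 3*1² = 3*1 = 3)
G = 0 (G = (4 - 1*4)*3 = (4 - 4)*3 = 0*3 = 0)
G² = 0² = 0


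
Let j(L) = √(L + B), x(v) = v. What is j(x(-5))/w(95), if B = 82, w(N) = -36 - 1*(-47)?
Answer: √77/11 ≈ 0.79772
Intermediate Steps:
w(N) = 11 (w(N) = -36 + 47 = 11)
j(L) = √(82 + L) (j(L) = √(L + 82) = √(82 + L))
j(x(-5))/w(95) = √(82 - 5)/11 = √77*(1/11) = √77/11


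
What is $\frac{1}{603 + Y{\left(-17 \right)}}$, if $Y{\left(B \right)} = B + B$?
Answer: $\frac{1}{569} \approx 0.0017575$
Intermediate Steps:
$Y{\left(B \right)} = 2 B$
$\frac{1}{603 + Y{\left(-17 \right)}} = \frac{1}{603 + 2 \left(-17\right)} = \frac{1}{603 - 34} = \frac{1}{569}$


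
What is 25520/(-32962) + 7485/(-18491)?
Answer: -359305445/304750171 ≈ -1.1790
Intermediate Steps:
25520/(-32962) + 7485/(-18491) = 25520*(-1/32962) + 7485*(-1/18491) = -12760/16481 - 7485/18491 = -359305445/304750171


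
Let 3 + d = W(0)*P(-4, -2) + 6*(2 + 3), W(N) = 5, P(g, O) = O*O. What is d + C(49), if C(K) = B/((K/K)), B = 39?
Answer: 86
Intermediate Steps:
P(g, O) = O²
C(K) = 39 (C(K) = 39/((K/K)) = 39/1 = 39*1 = 39)
d = 47 (d = -3 + (5*(-2)² + 6*(2 + 3)) = -3 + (5*4 + 6*5) = -3 + (20 + 30) = -3 + 50 = 47)
d + C(49) = 47 + 39 = 86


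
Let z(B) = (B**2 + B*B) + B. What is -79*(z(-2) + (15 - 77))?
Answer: 4424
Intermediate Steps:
z(B) = B + 2*B**2 (z(B) = (B**2 + B**2) + B = 2*B**2 + B = B + 2*B**2)
-79*(z(-2) + (15 - 77)) = -79*(-2*(1 + 2*(-2)) + (15 - 77)) = -79*(-2*(1 - 4) - 62) = -79*(-2*(-3) - 62) = -79*(6 - 62) = -79*(-56) = 4424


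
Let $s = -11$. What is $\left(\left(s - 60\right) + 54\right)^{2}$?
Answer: $289$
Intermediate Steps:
$\left(\left(s - 60\right) + 54\right)^{2} = \left(\left(-11 - 60\right) + 54\right)^{2} = \left(-71 + 54\right)^{2} = \left(-17\right)^{2} = 289$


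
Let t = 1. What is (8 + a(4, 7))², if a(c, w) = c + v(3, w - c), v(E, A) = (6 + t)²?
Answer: 3721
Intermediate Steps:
v(E, A) = 49 (v(E, A) = (6 + 1)² = 7² = 49)
a(c, w) = 49 + c (a(c, w) = c + 49 = 49 + c)
(8 + a(4, 7))² = (8 + (49 + 4))² = (8 + 53)² = 61² = 3721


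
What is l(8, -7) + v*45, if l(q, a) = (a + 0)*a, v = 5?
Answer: 274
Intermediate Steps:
l(q, a) = a**2 (l(q, a) = a*a = a**2)
l(8, -7) + v*45 = (-7)**2 + 5*45 = 49 + 225 = 274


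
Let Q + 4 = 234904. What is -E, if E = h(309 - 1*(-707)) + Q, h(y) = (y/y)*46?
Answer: -234946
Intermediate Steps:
Q = 234900 (Q = -4 + 234904 = 234900)
h(y) = 46 (h(y) = 1*46 = 46)
E = 234946 (E = 46 + 234900 = 234946)
-E = -1*234946 = -234946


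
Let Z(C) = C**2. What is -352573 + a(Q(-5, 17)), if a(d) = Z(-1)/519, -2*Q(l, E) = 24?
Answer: -182985386/519 ≈ -3.5257e+5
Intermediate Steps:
Q(l, E) = -12 (Q(l, E) = -1/2*24 = -12)
a(d) = 1/519 (a(d) = (-1)**2/519 = 1*(1/519) = 1/519)
-352573 + a(Q(-5, 17)) = -352573 + 1/519 = -182985386/519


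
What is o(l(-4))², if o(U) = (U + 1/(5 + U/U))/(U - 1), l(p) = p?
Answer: 529/900 ≈ 0.58778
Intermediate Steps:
o(U) = (⅙ + U)/(-1 + U) (o(U) = (U + 1/(5 + 1))/(-1 + U) = (U + 1/6)/(-1 + U) = (U + ⅙)/(-1 + U) = (⅙ + U)/(-1 + U))
o(l(-4))² = ((⅙ - 4)/(-1 - 4))² = (-23/6/(-5))² = (-⅕*(-23/6))² = (23/30)² = 529/900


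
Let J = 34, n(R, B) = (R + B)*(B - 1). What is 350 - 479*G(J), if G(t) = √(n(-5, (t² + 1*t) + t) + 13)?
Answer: 350 - 7185*√6626 ≈ -5.8451e+5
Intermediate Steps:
n(R, B) = (-1 + B)*(B + R) (n(R, B) = (B + R)*(-1 + B) = (-1 + B)*(B + R))
G(t) = √(18 + (t² + 2*t)² - 12*t - 6*t²) (G(t) = √((((t² + 1*t) + t)² - ((t² + 1*t) + t) - 1*(-5) + ((t² + 1*t) + t)*(-5)) + 13) = √((((t² + t) + t)² - ((t² + t) + t) + 5 + ((t² + t) + t)*(-5)) + 13) = √((((t + t²) + t)² - ((t + t²) + t) + 5 + ((t + t²) + t)*(-5)) + 13) = √(((t² + 2*t)² - (t² + 2*t) + 5 + (t² + 2*t)*(-5)) + 13) = √(((t² + 2*t)² + (-t² - 2*t) + 5 + (-10*t - 5*t²)) + 13) = √((5 + (t² + 2*t)² - 12*t - 6*t²) + 13) = √(18 + (t² + 2*t)² - 12*t - 6*t²))
350 - 479*G(J) = 350 - 479*√(18 + 34²*(2 + 34)² - 6*34*(2 + 34)) = 350 - 479*√(18 + 1156*36² - 6*34*36) = 350 - 479*√(18 + 1156*1296 - 7344) = 350 - 479*√(18 + 1498176 - 7344) = 350 - 7185*√6626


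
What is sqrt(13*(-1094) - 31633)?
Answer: 3*I*sqrt(5095) ≈ 214.14*I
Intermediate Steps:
sqrt(13*(-1094) - 31633) = sqrt(-14222 - 31633) = sqrt(-45855) = 3*I*sqrt(5095)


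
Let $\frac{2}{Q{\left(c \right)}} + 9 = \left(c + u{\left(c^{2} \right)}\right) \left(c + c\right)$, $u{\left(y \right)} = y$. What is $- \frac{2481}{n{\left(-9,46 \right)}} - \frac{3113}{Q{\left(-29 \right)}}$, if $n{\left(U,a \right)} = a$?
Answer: $\frac{1686334207}{23} \approx 7.3319 \cdot 10^{7}$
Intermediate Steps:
$Q{\left(c \right)} = \frac{2}{-9 + 2 c \left(c + c^{2}\right)}$ ($Q{\left(c \right)} = \frac{2}{-9 + \left(c + c^{2}\right) \left(c + c\right)} = \frac{2}{-9 + \left(c + c^{2}\right) 2 c} = \frac{2}{-9 + 2 c \left(c + c^{2}\right)}$)
$- \frac{2481}{n{\left(-9,46 \right)}} - \frac{3113}{Q{\left(-29 \right)}} = - \frac{2481}{46} - \frac{3113}{2 \frac{1}{-9 + 2 \left(-29\right)^{2} + 2 \left(-29\right)^{3}}} = \left(-2481\right) \frac{1}{46} - \frac{3113}{2 \frac{1}{-9 + 2 \cdot 841 + 2 \left(-24389\right)}} = - \frac{2481}{46} - \frac{3113}{2 \frac{1}{-9 + 1682 - 48778}} = - \frac{2481}{46} - \frac{3113}{2 \frac{1}{-47105}} = - \frac{2481}{46} - \frac{3113}{2 \left(- \frac{1}{47105}\right)} = - \frac{2481}{46} - \frac{3113}{- \frac{2}{47105}} = - \frac{2481}{46} - - \frac{146637865}{2} = - \frac{2481}{46} + \frac{146637865}{2} = \frac{1686334207}{23}$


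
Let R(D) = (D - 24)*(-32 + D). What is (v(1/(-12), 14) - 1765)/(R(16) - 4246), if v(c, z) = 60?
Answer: 1705/4118 ≈ 0.41404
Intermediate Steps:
R(D) = (-32 + D)*(-24 + D) (R(D) = (-24 + D)*(-32 + D) = (-32 + D)*(-24 + D))
(v(1/(-12), 14) - 1765)/(R(16) - 4246) = (60 - 1765)/((768 + 16² - 56*16) - 4246) = -1705/((768 + 256 - 896) - 4246) = -1705/(128 - 4246) = -1705/(-4118) = -1705*(-1/4118) = 1705/4118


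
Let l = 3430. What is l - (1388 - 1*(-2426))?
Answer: -384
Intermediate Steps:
l - (1388 - 1*(-2426)) = 3430 - (1388 - 1*(-2426)) = 3430 - (1388 + 2426) = 3430 - 1*3814 = 3430 - 3814 = -384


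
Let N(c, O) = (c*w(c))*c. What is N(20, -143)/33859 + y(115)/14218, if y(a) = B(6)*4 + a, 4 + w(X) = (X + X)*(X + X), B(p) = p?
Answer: 1297353943/68772466 ≈ 18.864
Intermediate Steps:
w(X) = -4 + 4*X² (w(X) = -4 + (X + X)*(X + X) = -4 + (2*X)*(2*X) = -4 + 4*X²)
y(a) = 24 + a (y(a) = 6*4 + a = 24 + a)
N(c, O) = c²*(-4 + 4*c²) (N(c, O) = (c*(-4 + 4*c²))*c = c²*(-4 + 4*c²))
N(20, -143)/33859 + y(115)/14218 = (4*20²*(-1 + 20²))/33859 + (24 + 115)/14218 = (4*400*(-1 + 400))*(1/33859) + 139*(1/14218) = (4*400*399)*(1/33859) + 139/14218 = 638400*(1/33859) + 139/14218 = 91200/4837 + 139/14218 = 1297353943/68772466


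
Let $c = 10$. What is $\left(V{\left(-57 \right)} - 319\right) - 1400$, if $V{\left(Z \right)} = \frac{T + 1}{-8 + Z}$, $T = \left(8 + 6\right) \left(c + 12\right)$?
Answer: $- \frac{112044}{65} \approx -1723.8$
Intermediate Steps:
$T = 308$ ($T = \left(8 + 6\right) \left(10 + 12\right) = 14 \cdot 22 = 308$)
$V{\left(Z \right)} = \frac{309}{-8 + Z}$ ($V{\left(Z \right)} = \frac{308 + 1}{-8 + Z} = \frac{309}{-8 + Z}$)
$\left(V{\left(-57 \right)} - 319\right) - 1400 = \left(\frac{309}{-8 - 57} - 319\right) - 1400 = \left(\frac{309}{-65} - 319\right) - 1400 = \left(309 \left(- \frac{1}{65}\right) - 319\right) - 1400 = \left(- \frac{309}{65} - 319\right) - 1400 = - \frac{21044}{65} - 1400 = - \frac{112044}{65}$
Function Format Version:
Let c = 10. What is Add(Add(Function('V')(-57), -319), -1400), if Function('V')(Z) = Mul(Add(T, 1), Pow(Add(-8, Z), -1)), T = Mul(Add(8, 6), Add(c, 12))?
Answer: Rational(-112044, 65) ≈ -1723.8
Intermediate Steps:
T = 308 (T = Mul(Add(8, 6), Add(10, 12)) = Mul(14, 22) = 308)
Function('V')(Z) = Mul(309, Pow(Add(-8, Z), -1)) (Function('V')(Z) = Mul(Add(308, 1), Pow(Add(-8, Z), -1)) = Mul(309, Pow(Add(-8, Z), -1)))
Add(Add(Function('V')(-57), -319), -1400) = Add(Add(Mul(309, Pow(Add(-8, -57), -1)), -319), -1400) = Add(Add(Mul(309, Pow(-65, -1)), -319), -1400) = Add(Add(Mul(309, Rational(-1, 65)), -319), -1400) = Add(Add(Rational(-309, 65), -319), -1400) = Add(Rational(-21044, 65), -1400) = Rational(-112044, 65)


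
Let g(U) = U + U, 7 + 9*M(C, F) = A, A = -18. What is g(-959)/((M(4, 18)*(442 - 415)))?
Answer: 1918/75 ≈ 25.573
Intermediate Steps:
M(C, F) = -25/9 (M(C, F) = -7/9 + (⅑)*(-18) = -7/9 - 2 = -25/9)
g(U) = 2*U
g(-959)/((M(4, 18)*(442 - 415))) = (2*(-959))/((-25*(442 - 415)/9)) = -1918/((-25/9*27)) = -1918/(-75) = -1918*(-1/75) = 1918/75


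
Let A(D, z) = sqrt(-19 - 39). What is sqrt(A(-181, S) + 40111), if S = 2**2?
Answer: sqrt(40111 + I*sqrt(58)) ≈ 200.28 + 0.019*I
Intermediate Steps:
S = 4
A(D, z) = I*sqrt(58) (A(D, z) = sqrt(-58) = I*sqrt(58))
sqrt(A(-181, S) + 40111) = sqrt(I*sqrt(58) + 40111) = sqrt(40111 + I*sqrt(58))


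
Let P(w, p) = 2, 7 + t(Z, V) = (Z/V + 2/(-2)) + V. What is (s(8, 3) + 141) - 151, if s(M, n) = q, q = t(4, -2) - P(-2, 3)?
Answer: -24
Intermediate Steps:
t(Z, V) = -8 + V + Z/V (t(Z, V) = -7 + ((Z/V + 2/(-2)) + V) = -7 + ((Z/V + 2*(-½)) + V) = -7 + ((Z/V - 1) + V) = -7 + ((-1 + Z/V) + V) = -7 + (-1 + V + Z/V) = -8 + V + Z/V)
q = -14 (q = (-8 - 2 + 4/(-2)) - 1*2 = (-8 - 2 + 4*(-½)) - 2 = (-8 - 2 - 2) - 2 = -12 - 2 = -14)
s(M, n) = -14
(s(8, 3) + 141) - 151 = (-14 + 141) - 151 = 127 - 151 = -24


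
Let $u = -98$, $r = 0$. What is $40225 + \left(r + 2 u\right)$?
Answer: $40029$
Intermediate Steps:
$40225 + \left(r + 2 u\right) = 40225 + \left(0 + 2 \left(-98\right)\right) = 40225 + \left(0 - 196\right) = 40225 - 196 = 40029$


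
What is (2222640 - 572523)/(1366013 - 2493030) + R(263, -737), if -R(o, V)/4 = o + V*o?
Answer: 872616056507/1127017 ≈ 7.7427e+5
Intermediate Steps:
R(o, V) = -4*o - 4*V*o (R(o, V) = -4*(o + V*o) = -4*o - 4*V*o)
(2222640 - 572523)/(1366013 - 2493030) + R(263, -737) = (2222640 - 572523)/(1366013 - 2493030) - 4*263*(1 - 737) = 1650117/(-1127017) - 4*263*(-736) = 1650117*(-1/1127017) + 774272 = -1650117/1127017 + 774272 = 872616056507/1127017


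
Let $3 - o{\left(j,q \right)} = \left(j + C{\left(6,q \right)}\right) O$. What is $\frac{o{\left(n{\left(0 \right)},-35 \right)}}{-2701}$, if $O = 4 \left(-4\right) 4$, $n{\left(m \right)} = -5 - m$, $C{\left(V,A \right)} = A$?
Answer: $\frac{2557}{2701} \approx 0.94669$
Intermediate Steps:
$O = -64$ ($O = \left(-16\right) 4 = -64$)
$o{\left(j,q \right)} = 3 + 64 j + 64 q$ ($o{\left(j,q \right)} = 3 - \left(j + q\right) \left(-64\right) = 3 - \left(- 64 j - 64 q\right) = 3 + \left(64 j + 64 q\right) = 3 + 64 j + 64 q$)
$\frac{o{\left(n{\left(0 \right)},-35 \right)}}{-2701} = \frac{3 + 64 \left(-5 - 0\right) + 64 \left(-35\right)}{-2701} = \left(3 + 64 \left(-5 + 0\right) - 2240\right) \left(- \frac{1}{2701}\right) = \left(3 + 64 \left(-5\right) - 2240\right) \left(- \frac{1}{2701}\right) = \left(3 - 320 - 2240\right) \left(- \frac{1}{2701}\right) = \left(-2557\right) \left(- \frac{1}{2701}\right) = \frac{2557}{2701}$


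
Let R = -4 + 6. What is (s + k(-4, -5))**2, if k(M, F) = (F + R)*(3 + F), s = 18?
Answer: 576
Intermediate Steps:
R = 2
k(M, F) = (2 + F)*(3 + F) (k(M, F) = (F + 2)*(3 + F) = (2 + F)*(3 + F))
(s + k(-4, -5))**2 = (18 + (6 + (-5)**2 + 5*(-5)))**2 = (18 + (6 + 25 - 25))**2 = (18 + 6)**2 = 24**2 = 576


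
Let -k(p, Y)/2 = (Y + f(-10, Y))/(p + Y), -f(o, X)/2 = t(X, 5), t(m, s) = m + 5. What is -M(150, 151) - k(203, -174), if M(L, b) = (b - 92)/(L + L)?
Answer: 96689/8700 ≈ 11.114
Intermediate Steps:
t(m, s) = 5 + m
M(L, b) = (-92 + b)/(2*L) (M(L, b) = (-92 + b)/((2*L)) = (-92 + b)*(1/(2*L)) = (-92 + b)/(2*L))
f(o, X) = -10 - 2*X (f(o, X) = -2*(5 + X) = -10 - 2*X)
k(p, Y) = -2*(-10 - Y)/(Y + p) (k(p, Y) = -2*(Y + (-10 - 2*Y))/(p + Y) = -2*(-10 - Y)/(Y + p))
-M(150, 151) - k(203, -174) = -(-92 + 151)/(2*150) - 2*(10 - 174)/(-174 + 203) = -59/(2*150) - 2*(-164)/29 = -1*59/300 - 2*(-164)/29 = -59/300 - 1*(-328/29) = -59/300 + 328/29 = 96689/8700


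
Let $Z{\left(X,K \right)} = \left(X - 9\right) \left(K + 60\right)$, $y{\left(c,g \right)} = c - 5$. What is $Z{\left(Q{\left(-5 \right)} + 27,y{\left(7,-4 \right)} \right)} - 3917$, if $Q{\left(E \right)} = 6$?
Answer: $-2429$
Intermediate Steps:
$y{\left(c,g \right)} = -5 + c$
$Z{\left(X,K \right)} = \left(-9 + X\right) \left(60 + K\right)$
$Z{\left(Q{\left(-5 \right)} + 27,y{\left(7,-4 \right)} \right)} - 3917 = \left(-540 - 9 \left(-5 + 7\right) + 60 \left(6 + 27\right) + \left(-5 + 7\right) \left(6 + 27\right)\right) - 3917 = \left(-540 - 18 + 60 \cdot 33 + 2 \cdot 33\right) - 3917 = \left(-540 - 18 + 1980 + 66\right) - 3917 = 1488 - 3917 = -2429$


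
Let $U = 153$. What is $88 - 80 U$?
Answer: $-12152$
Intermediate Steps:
$88 - 80 U = 88 - 12240 = -12152$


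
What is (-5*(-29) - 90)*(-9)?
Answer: -495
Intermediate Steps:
(-5*(-29) - 90)*(-9) = (145 - 90)*(-9) = 55*(-9) = -495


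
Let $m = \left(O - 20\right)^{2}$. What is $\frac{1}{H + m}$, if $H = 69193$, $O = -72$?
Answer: $\frac{1}{77657} \approx 1.2877 \cdot 10^{-5}$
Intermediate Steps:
$m = 8464$ ($m = \left(-72 - 20\right)^{2} = \left(-92\right)^{2} = 8464$)
$\frac{1}{H + m} = \frac{1}{69193 + 8464} = \frac{1}{77657}$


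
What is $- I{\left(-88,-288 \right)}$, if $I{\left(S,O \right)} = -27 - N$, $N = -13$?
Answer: $14$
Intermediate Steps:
$I{\left(S,O \right)} = -14$ ($I{\left(S,O \right)} = -27 - -13 = -27 + 13 = -14$)
$- I{\left(-88,-288 \right)} = \left(-1\right) \left(-14\right) = 14$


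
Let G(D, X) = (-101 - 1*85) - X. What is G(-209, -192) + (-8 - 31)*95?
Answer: -3699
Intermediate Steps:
G(D, X) = -186 - X (G(D, X) = (-101 - 85) - X = -186 - X)
G(-209, -192) + (-8 - 31)*95 = (-186 - 1*(-192)) + (-8 - 31)*95 = (-186 + 192) - 39*95 = 6 - 3705 = -3699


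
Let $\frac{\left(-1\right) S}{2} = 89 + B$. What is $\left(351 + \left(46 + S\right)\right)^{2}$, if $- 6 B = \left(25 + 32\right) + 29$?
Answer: $\frac{552049}{9} \approx 61339.0$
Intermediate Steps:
$B = - \frac{43}{3}$ ($B = - \frac{\left(25 + 32\right) + 29}{6} = - \frac{57 + 29}{6} = \left(- \frac{1}{6}\right) 86 = - \frac{43}{3} \approx -14.333$)
$S = - \frac{448}{3}$ ($S = - 2 \left(89 - \frac{43}{3}\right) = \left(-2\right) \frac{224}{3} = - \frac{448}{3} \approx -149.33$)
$\left(351 + \left(46 + S\right)\right)^{2} = \left(351 + \left(46 - \frac{448}{3}\right)\right)^{2} = \left(351 - \frac{310}{3}\right)^{2} = \left(\frac{743}{3}\right)^{2} = \frac{552049}{9}$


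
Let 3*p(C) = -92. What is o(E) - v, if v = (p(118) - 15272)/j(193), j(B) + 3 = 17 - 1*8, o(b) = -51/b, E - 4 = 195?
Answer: 4567387/1791 ≈ 2550.2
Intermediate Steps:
E = 199 (E = 4 + 195 = 199)
j(B) = 6 (j(B) = -3 + (17 - 1*8) = -3 + (17 - 8) = -3 + 9 = 6)
p(C) = -92/3 (p(C) = (⅓)*(-92) = -92/3)
v = -22954/9 (v = (-92/3 - 15272)/6 = -45908/3*⅙ = -22954/9 ≈ -2550.4)
o(E) - v = -51/199 - 1*(-22954/9) = -51*1/199 + 22954/9 = -51/199 + 22954/9 = 4567387/1791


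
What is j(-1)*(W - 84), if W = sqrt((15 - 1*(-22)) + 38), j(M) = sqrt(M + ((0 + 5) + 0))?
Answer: -168 + 10*sqrt(3) ≈ -150.68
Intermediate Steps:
j(M) = sqrt(5 + M) (j(M) = sqrt(M + (5 + 0)) = sqrt(M + 5) = sqrt(5 + M))
W = 5*sqrt(3) (W = sqrt((15 + 22) + 38) = sqrt(37 + 38) = sqrt(75) = 5*sqrt(3) ≈ 8.6602)
j(-1)*(W - 84) = sqrt(5 - 1)*(5*sqrt(3) - 84) = sqrt(4)*(-84 + 5*sqrt(3)) = 2*(-84 + 5*sqrt(3)) = -168 + 10*sqrt(3)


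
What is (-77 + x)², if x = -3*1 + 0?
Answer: 6400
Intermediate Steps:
x = -3 (x = -3 + 0 = -3)
(-77 + x)² = (-77 - 3)² = (-80)² = 6400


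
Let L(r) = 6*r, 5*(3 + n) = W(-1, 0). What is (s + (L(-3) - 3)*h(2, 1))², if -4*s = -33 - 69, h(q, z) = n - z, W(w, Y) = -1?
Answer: 1292769/100 ≈ 12928.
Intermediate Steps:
n = -16/5 (n = -3 + (⅕)*(-1) = -3 - ⅕ = -16/5 ≈ -3.2000)
h(q, z) = -16/5 - z
s = 51/2 (s = -(-33 - 69)/4 = -¼*(-102) = 51/2 ≈ 25.500)
(s + (L(-3) - 3)*h(2, 1))² = (51/2 + (6*(-3) - 3)*(-16/5 - 1*1))² = (51/2 + (-18 - 3)*(-16/5 - 1))² = (51/2 - 21*(-21/5))² = (51/2 + 441/5)² = (1137/10)² = 1292769/100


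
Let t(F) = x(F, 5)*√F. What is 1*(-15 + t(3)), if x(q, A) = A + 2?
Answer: -15 + 7*√3 ≈ -2.8756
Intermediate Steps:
x(q, A) = 2 + A
t(F) = 7*√F (t(F) = (2 + 5)*√F = 7*√F)
1*(-15 + t(3)) = 1*(-15 + 7*√3) = -15 + 7*√3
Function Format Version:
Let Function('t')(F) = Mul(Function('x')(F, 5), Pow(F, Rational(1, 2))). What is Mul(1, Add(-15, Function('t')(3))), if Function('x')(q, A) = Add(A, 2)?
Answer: Add(-15, Mul(7, Pow(3, Rational(1, 2)))) ≈ -2.8756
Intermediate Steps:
Function('x')(q, A) = Add(2, A)
Function('t')(F) = Mul(7, Pow(F, Rational(1, 2))) (Function('t')(F) = Mul(Add(2, 5), Pow(F, Rational(1, 2))) = Mul(7, Pow(F, Rational(1, 2))))
Mul(1, Add(-15, Function('t')(3))) = Mul(1, Add(-15, Mul(7, Pow(3, Rational(1, 2))))) = Add(-15, Mul(7, Pow(3, Rational(1, 2))))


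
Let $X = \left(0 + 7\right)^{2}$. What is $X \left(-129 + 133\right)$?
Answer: $196$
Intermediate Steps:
$X = 49$ ($X = 7^{2} = 49$)
$X \left(-129 + 133\right) = 49 \left(-129 + 133\right) = 49 \cdot 4 = 196$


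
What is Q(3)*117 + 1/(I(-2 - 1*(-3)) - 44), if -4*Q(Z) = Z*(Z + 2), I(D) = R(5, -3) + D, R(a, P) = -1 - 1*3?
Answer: -82489/188 ≈ -438.77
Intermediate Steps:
R(a, P) = -4 (R(a, P) = -1 - 3 = -4)
I(D) = -4 + D
Q(Z) = -Z*(2 + Z)/4 (Q(Z) = -Z*(Z + 2)/4 = -Z*(2 + Z)/4)
Q(3)*117 + 1/(I(-2 - 1*(-3)) - 44) = -1/4*3*(2 + 3)*117 + 1/((-4 + (-2 - 1*(-3))) - 44) = -1/4*3*5*117 + 1/((-4 + (-2 + 3)) - 44) = -15/4*117 + 1/((-4 + 1) - 44) = -1755/4 + 1/(-3 - 44) = -1755/4 + 1/(-47) = -1755/4 - 1/47 = -82489/188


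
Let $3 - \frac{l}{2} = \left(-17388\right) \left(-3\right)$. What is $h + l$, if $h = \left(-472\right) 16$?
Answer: $-111874$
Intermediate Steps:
$h = -7552$
$l = -104322$ ($l = 6 - 2 \left(\left(-17388\right) \left(-3\right)\right) = 6 - 104328 = -104322$)
$h + l = -7552 - 104322 = -111874$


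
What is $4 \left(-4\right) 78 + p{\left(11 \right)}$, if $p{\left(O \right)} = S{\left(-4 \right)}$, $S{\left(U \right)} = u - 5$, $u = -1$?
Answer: $-1254$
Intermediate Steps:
$S{\left(U \right)} = -6$ ($S{\left(U \right)} = -1 - 5 = -6$)
$p{\left(O \right)} = -6$
$4 \left(-4\right) 78 + p{\left(11 \right)} = 4 \left(-4\right) 78 - 6 = \left(-16\right) 78 - 6 = -1248 - 6 = -1254$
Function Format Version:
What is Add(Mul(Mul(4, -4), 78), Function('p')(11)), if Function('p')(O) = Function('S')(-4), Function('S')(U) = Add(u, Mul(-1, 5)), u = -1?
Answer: -1254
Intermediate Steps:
Function('S')(U) = -6 (Function('S')(U) = Add(-1, Mul(-1, 5)) = Add(-1, -5) = -6)
Function('p')(O) = -6
Add(Mul(Mul(4, -4), 78), Function('p')(11)) = Add(Mul(Mul(4, -4), 78), -6) = Add(Mul(-16, 78), -6) = Add(-1248, -6) = -1254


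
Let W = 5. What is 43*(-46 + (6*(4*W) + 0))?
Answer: 3182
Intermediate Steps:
43*(-46 + (6*(4*W) + 0)) = 43*(-46 + (6*(4*5) + 0)) = 43*(-46 + (6*20 + 0)) = 43*(-46 + (120 + 0)) = 43*(-46 + 120) = 43*74 = 3182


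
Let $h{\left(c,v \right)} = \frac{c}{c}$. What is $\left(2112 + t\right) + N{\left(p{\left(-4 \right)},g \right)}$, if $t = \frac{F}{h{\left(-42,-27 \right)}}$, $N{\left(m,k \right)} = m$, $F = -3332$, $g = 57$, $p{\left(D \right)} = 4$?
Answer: $-1216$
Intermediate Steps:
$h{\left(c,v \right)} = 1$
$t = -3332$ ($t = - \frac{3332}{1} = \left(-3332\right) 1 = -3332$)
$\left(2112 + t\right) + N{\left(p{\left(-4 \right)},g \right)} = \left(2112 - 3332\right) + 4 = -1220 + 4 = -1216$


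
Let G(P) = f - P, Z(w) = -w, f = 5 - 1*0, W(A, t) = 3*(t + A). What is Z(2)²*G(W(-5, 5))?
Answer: 20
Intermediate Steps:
W(A, t) = 3*A + 3*t (W(A, t) = 3*(A + t) = 3*A + 3*t)
f = 5 (f = 5 + 0 = 5)
G(P) = 5 - P
Z(2)²*G(W(-5, 5)) = (-1*2)²*(5 - (3*(-5) + 3*5)) = (-2)²*(5 - (-15 + 15)) = 4*(5 - 1*0) = 4*(5 + 0) = 4*5 = 20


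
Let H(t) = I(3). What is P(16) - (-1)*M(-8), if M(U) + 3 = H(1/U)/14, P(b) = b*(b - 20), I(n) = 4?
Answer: -467/7 ≈ -66.714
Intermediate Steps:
H(t) = 4
P(b) = b*(-20 + b)
M(U) = -19/7 (M(U) = -3 + 4/14 = -3 + 4*(1/14) = -3 + 2/7 = -19/7)
P(16) - (-1)*M(-8) = 16*(-20 + 16) - (-1)*(-19)/7 = 16*(-4) - 1*19/7 = -64 - 19/7 = -467/7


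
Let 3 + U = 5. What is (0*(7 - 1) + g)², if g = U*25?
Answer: 2500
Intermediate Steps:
U = 2 (U = -3 + 5 = 2)
g = 50 (g = 2*25 = 50)
(0*(7 - 1) + g)² = (0*(7 - 1) + 50)² = (0*6 + 50)² = (0 + 50)² = 50² = 2500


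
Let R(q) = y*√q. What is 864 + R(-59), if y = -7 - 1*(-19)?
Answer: 864 + 12*I*√59 ≈ 864.0 + 92.174*I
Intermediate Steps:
y = 12 (y = -7 + 19 = 12)
R(q) = 12*√q
864 + R(-59) = 864 + 12*√(-59) = 864 + 12*(I*√59) = 864 + 12*I*√59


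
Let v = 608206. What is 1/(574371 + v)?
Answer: 1/1182577 ≈ 8.4561e-7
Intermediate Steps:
1/(574371 + v) = 1/(574371 + 608206) = 1/1182577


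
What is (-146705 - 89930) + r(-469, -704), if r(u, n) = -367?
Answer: -237002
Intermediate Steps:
(-146705 - 89930) + r(-469, -704) = (-146705 - 89930) - 367 = -236635 - 367 = -237002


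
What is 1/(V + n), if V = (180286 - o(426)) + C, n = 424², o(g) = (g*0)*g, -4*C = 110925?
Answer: 4/1329323 ≈ 3.0090e-6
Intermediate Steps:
C = -110925/4 (C = -¼*110925 = -110925/4 ≈ -27731.)
o(g) = 0 (o(g) = 0*g = 0)
n = 179776
V = 610219/4 (V = (180286 - 1*0) - 110925/4 = (180286 + 0) - 110925/4 = 180286 - 110925/4 = 610219/4 ≈ 1.5255e+5)
1/(V + n) = 1/(610219/4 + 179776) = 1/(1329323/4) = 4/1329323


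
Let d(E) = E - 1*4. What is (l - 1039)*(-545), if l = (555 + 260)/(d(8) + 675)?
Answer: 384042970/679 ≈ 5.6560e+5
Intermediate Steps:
d(E) = -4 + E (d(E) = E - 4 = -4 + E)
l = 815/679 (l = (555 + 260)/((-4 + 8) + 675) = 815/(4 + 675) = 815/679 ≈ 1.2003)
(l - 1039)*(-545) = (815/679 - 1039)*(-545) = -704666/679*(-545) = 384042970/679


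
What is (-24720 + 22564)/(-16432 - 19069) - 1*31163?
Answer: -1106315507/35501 ≈ -31163.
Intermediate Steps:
(-24720 + 22564)/(-16432 - 19069) - 1*31163 = -2156/(-35501) - 31163 = -2156*(-1/35501) - 31163 = 2156/35501 - 31163 = -1106315507/35501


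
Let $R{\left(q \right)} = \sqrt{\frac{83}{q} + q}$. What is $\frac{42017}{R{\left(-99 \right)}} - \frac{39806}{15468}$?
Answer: $- \frac{19903}{7734} - \frac{126051 i \sqrt{27181}}{4942} \approx -2.5734 - 4205.1 i$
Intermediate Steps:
$R{\left(q \right)} = \sqrt{q + \frac{83}{q}}$
$\frac{42017}{R{\left(-99 \right)}} - \frac{39806}{15468} = \frac{42017}{\sqrt{-99 + \frac{83}{-99}}} - \frac{39806}{15468} = \frac{42017}{\sqrt{-99 + 83 \left(- \frac{1}{99}\right)}} - \frac{19903}{7734} = \frac{42017}{\sqrt{-99 - \frac{83}{99}}} - \frac{19903}{7734} = \frac{42017}{\sqrt{- \frac{9884}{99}}} - \frac{19903}{7734} = \frac{42017}{\frac{2}{33} i \sqrt{27181}} - \frac{19903}{7734} = 42017 \left(- \frac{3 i \sqrt{27181}}{4942}\right) - \frac{19903}{7734} = - \frac{126051 i \sqrt{27181}}{4942} - \frac{19903}{7734} = - \frac{19903}{7734} - \frac{126051 i \sqrt{27181}}{4942}$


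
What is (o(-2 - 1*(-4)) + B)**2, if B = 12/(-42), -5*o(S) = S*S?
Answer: 1444/1225 ≈ 1.1788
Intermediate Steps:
o(S) = -S**2/5 (o(S) = -S*S/5 = -S**2/5)
B = -2/7 (B = 12*(-1/42) = -2/7 ≈ -0.28571)
(o(-2 - 1*(-4)) + B)**2 = (-(-2 - 1*(-4))**2/5 - 2/7)**2 = (-(-2 + 4)**2/5 - 2/7)**2 = (-1/5*2**2 - 2/7)**2 = (-1/5*4 - 2/7)**2 = (-4/5 - 2/7)**2 = (-38/35)**2 = 1444/1225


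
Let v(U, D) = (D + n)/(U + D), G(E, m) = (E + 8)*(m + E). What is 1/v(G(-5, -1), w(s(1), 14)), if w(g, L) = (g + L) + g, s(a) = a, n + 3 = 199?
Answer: -1/106 ≈ -0.0094340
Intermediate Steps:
n = 196 (n = -3 + 199 = 196)
w(g, L) = L + 2*g (w(g, L) = (L + g) + g = L + 2*g)
G(E, m) = (8 + E)*(E + m)
v(U, D) = (196 + D)/(D + U) (v(U, D) = (D + 196)/(U + D) = (196 + D)/(D + U))
1/v(G(-5, -1), w(s(1), 14)) = 1/((196 + (14 + 2*1))/((14 + 2*1) + ((-5)**2 + 8*(-5) + 8*(-1) - 5*(-1)))) = 1/((196 + (14 + 2))/((14 + 2) + (25 - 40 - 8 + 5))) = 1/((196 + 16)/(16 - 18)) = 1/(212/(-2)) = 1/(-1/2*212) = 1/(-106) = -1/106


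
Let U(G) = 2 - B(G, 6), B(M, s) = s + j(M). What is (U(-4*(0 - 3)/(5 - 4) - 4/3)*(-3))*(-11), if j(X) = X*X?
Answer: -11660/3 ≈ -3886.7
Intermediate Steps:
j(X) = X**2
B(M, s) = s + M**2
U(G) = -4 - G**2 (U(G) = 2 - (6 + G**2) = 2 + (-6 - G**2) = -4 - G**2)
(U(-4*(0 - 3)/(5 - 4) - 4/3)*(-3))*(-11) = ((-4 - (-4*(0 - 3)/(5 - 4) - 4/3)**2)*(-3))*(-11) = ((-4 - (-4/(1/(-3)) - 4*1/3)**2)*(-3))*(-11) = ((-4 - (-4/(1*(-1/3)) - 4/3)**2)*(-3))*(-11) = ((-4 - (-4/(-1/3) - 4/3)**2)*(-3))*(-11) = ((-4 - (-4*(-3) - 4/3)**2)*(-3))*(-11) = ((-4 - (12 - 4/3)**2)*(-3))*(-11) = ((-4 - (32/3)**2)*(-3))*(-11) = ((-4 - 1*1024/9)*(-3))*(-11) = ((-4 - 1024/9)*(-3))*(-11) = -1060/9*(-3)*(-11) = (1060/3)*(-11) = -11660/3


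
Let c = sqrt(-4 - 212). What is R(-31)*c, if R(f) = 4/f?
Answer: -24*I*sqrt(6)/31 ≈ -1.8964*I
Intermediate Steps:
c = 6*I*sqrt(6) (c = sqrt(-216) = 6*I*sqrt(6) ≈ 14.697*I)
R(-31)*c = (4/(-31))*(6*I*sqrt(6)) = (4*(-1/31))*(6*I*sqrt(6)) = -24*I*sqrt(6)/31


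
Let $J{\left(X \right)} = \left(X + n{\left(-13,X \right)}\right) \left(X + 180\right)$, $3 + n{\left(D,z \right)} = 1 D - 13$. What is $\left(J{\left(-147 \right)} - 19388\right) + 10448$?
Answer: $-14748$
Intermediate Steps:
$n{\left(D,z \right)} = -16 + D$ ($n{\left(D,z \right)} = -3 + \left(1 D - 13\right) = -3 + \left(D - 13\right) = -3 + \left(-13 + D\right) = -16 + D$)
$J{\left(X \right)} = \left(-29 + X\right) \left(180 + X\right)$ ($J{\left(X \right)} = \left(X - 29\right) \left(X + 180\right) = \left(X - 29\right) \left(180 + X\right) = \left(-29 + X\right) \left(180 + X\right)$)
$\left(J{\left(-147 \right)} - 19388\right) + 10448 = \left(\left(-5220 + \left(-147\right)^{2} + 151 \left(-147\right)\right) - 19388\right) + 10448 = \left(\left(-5220 + 21609 - 22197\right) - 19388\right) + 10448 = \left(-5808 - 19388\right) + 10448 = -25196 + 10448 = -14748$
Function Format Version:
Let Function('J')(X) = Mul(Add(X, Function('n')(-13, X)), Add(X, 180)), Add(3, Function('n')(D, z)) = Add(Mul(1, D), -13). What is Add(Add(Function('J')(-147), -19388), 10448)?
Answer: -14748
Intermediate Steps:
Function('n')(D, z) = Add(-16, D) (Function('n')(D, z) = Add(-3, Add(Mul(1, D), -13)) = Add(-3, Add(D, -13)) = Add(-3, Add(-13, D)) = Add(-16, D))
Function('J')(X) = Mul(Add(-29, X), Add(180, X)) (Function('J')(X) = Mul(Add(X, Add(-16, -13)), Add(X, 180)) = Mul(Add(X, -29), Add(180, X)) = Mul(Add(-29, X), Add(180, X)))
Add(Add(Function('J')(-147), -19388), 10448) = Add(Add(Add(-5220, Pow(-147, 2), Mul(151, -147)), -19388), 10448) = Add(Add(Add(-5220, 21609, -22197), -19388), 10448) = Add(Add(-5808, -19388), 10448) = Add(-25196, 10448) = -14748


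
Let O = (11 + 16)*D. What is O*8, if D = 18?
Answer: 3888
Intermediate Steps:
O = 486 (O = (11 + 16)*18 = 27*18 = 486)
O*8 = 486*8 = 3888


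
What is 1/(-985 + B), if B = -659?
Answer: -1/1644 ≈ -0.00060827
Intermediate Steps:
1/(-985 + B) = 1/(-985 - 659) = 1/(-1644) = -1/1644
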